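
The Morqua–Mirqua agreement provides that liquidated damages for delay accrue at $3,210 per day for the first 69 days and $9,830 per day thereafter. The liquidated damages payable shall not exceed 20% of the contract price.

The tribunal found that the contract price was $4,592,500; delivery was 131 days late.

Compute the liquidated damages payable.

$830,950

First 69 days: 69 × $3,210 = $221,490
Remaining days: (131 − 69) × $9,830 = $609,460
Accrued per-day damages: $221,490 + $609,460 = $830,950
Cap: 20% of $4,592,500 = $918,500
Cap at $918,500: $830,950 is within the cap, no reduction.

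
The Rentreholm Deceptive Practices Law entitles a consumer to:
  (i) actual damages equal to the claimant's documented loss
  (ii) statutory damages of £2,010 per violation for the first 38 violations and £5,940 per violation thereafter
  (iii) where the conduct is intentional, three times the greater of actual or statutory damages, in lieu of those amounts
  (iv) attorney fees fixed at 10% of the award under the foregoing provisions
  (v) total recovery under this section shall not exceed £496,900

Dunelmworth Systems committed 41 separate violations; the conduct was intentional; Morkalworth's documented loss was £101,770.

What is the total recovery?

£335,841

First 38 violations: 38 × £2,010 = £76,380
Remaining violations: (41 − 38) × £5,940 = £17,820
Statutory damages: £76,380 + £17,820 = £94,200
Greater of actual damages (£101,770) or statutory damages (£94,200): £101,770
Trebled: 3 × £101,770 = £305,310
Attorney fees: 10% of £305,310 = £30,531
Total before cap: £305,310 + £30,531 = £335,841
Cap at £496,900: £335,841 is within the cap, no reduction.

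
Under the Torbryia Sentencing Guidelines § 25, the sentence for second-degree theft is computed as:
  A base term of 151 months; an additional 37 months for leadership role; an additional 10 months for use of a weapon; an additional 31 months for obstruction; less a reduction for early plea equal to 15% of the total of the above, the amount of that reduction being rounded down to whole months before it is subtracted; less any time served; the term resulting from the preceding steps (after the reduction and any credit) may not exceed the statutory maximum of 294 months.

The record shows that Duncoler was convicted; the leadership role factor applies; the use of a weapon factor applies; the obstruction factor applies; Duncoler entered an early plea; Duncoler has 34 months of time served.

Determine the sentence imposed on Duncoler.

Leadership role enhancement: +37 months
Use of a weapon enhancement: +10 months
Obstruction enhancement: +31 months
Adjusted term: 151 months + 37 months + 10 months + 31 months = 229 months
Early plea reduction: 15% of 229 months = 34 months (rounded down)
After reduction: 229 − 34 = 195 months
Less time served: 195 months − 34 months = 161 months
Cap at 294 months: 161 months is within the cap, no reduction.

161 months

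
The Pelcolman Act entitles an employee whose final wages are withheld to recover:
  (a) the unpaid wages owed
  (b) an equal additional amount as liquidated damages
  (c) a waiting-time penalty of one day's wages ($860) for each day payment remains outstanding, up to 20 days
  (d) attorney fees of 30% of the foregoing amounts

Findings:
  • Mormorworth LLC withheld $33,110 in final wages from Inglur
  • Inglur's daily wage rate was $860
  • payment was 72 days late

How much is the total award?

$108,446

Liquidated damages (equal amount): $33,110
Penalty days: min(72, 20) = 20
Waiting-time penalty: 20 × $860 = $17,200
Subtotal: $33,110 + $33,110 + $17,200 = $83,420
Attorney fees: 30% of $83,420 = $25,026
Total award: $83,420 + $25,026 = $108,446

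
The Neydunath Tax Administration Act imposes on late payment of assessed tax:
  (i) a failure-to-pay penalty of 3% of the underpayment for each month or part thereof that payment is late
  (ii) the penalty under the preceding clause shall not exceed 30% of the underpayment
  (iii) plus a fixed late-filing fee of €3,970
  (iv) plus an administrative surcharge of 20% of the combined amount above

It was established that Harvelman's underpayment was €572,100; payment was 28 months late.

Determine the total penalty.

Accrued rate: 3% × 28 = 84%, capped at 30% → 30%
Failure-to-pay penalty: 30% of €572,100 = €171,630
Penalty before surcharge: €171,630 + €3,970 = €175,600
Administrative surcharge: 20% of €175,600 = €35,120
Total penalty: €175,600 + €35,120 = €210,720

€210,720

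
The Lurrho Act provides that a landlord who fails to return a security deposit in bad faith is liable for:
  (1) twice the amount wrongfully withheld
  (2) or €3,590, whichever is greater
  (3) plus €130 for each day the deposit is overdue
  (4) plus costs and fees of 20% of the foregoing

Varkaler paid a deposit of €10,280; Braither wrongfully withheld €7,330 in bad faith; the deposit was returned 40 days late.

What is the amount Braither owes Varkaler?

€23,832

Doubled: 2 × €7,330 = €14,660
Minimum €3,590: €14,660 meets the minimum, no increase.
Late-return penalty: 40 × €130 = €5,200
Damages plus late penalty: €14,660 + €5,200 = €19,860
Costs and fees: 20% of €19,860 = €3,972
Total recovery: €19,860 + €3,972 = €23,832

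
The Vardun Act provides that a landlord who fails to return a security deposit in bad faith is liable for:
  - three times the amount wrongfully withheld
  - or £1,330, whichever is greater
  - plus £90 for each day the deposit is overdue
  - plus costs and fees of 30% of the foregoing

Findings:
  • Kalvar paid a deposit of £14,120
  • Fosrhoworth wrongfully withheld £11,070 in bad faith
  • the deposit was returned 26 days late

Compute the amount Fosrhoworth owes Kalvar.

Trebled: 3 × £11,070 = £33,210
Minimum £1,330: £33,210 meets the minimum, no increase.
Late-return penalty: 26 × £90 = £2,340
Damages plus late penalty: £33,210 + £2,340 = £35,550
Costs and fees: 30% of £35,550 = £10,665
Total recovery: £35,550 + £10,665 = £46,215

£46,215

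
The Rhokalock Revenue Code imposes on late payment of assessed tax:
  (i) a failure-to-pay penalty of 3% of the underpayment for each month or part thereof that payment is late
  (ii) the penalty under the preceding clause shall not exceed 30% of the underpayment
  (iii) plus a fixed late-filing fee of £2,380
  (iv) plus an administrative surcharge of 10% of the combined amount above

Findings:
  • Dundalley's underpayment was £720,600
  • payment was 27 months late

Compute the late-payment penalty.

£240,416

Accrued rate: 3% × 27 = 81%, capped at 30% → 30%
Failure-to-pay penalty: 30% of £720,600 = £216,180
Penalty before surcharge: £216,180 + £2,380 = £218,560
Administrative surcharge: 10% of £218,560 = £21,856
Total penalty: £218,560 + £21,856 = £240,416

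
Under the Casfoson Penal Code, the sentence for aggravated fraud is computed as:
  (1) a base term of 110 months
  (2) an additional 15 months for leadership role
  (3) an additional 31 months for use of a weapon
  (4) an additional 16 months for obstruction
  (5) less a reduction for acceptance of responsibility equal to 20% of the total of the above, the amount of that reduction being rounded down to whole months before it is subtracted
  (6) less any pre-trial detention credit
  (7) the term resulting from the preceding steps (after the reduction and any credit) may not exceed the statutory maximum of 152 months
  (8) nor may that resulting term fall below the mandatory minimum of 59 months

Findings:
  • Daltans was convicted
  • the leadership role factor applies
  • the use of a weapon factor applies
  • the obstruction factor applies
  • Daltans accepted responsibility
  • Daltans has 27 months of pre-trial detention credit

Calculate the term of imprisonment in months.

Sentence: 111 months

Leadership role enhancement: +15 months
Use of a weapon enhancement: +31 months
Obstruction enhancement: +16 months
Adjusted term: 110 months + 15 months + 31 months + 16 months = 172 months
Acceptance of responsibility reduction: 20% of 172 months = 34 months (rounded down)
After reduction: 172 − 34 = 138 months
Less pre-trial detention credit: 138 months − 27 months = 111 months
Cap at 152 months: 111 months is within the cap, no reduction.
Minimum 59 months: 111 months meets the minimum, no increase.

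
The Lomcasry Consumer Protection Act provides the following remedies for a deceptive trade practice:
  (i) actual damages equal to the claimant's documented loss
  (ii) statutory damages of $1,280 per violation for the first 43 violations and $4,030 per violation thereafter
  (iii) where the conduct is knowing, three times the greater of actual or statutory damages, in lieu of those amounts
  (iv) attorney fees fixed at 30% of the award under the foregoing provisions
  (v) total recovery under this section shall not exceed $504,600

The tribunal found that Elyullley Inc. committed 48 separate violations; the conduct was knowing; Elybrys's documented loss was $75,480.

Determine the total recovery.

$294,372

First 43 violations: 43 × $1,280 = $55,040
Remaining violations: (48 − 43) × $4,030 = $20,150
Statutory damages: $55,040 + $20,150 = $75,190
Greater of actual damages ($75,480) or statutory damages ($75,190): $75,480
Trebled: 3 × $75,480 = $226,440
Attorney fees: 30% of $226,440 = $67,932
Total before cap: $226,440 + $67,932 = $294,372
Cap at $504,600: $294,372 is within the cap, no reduction.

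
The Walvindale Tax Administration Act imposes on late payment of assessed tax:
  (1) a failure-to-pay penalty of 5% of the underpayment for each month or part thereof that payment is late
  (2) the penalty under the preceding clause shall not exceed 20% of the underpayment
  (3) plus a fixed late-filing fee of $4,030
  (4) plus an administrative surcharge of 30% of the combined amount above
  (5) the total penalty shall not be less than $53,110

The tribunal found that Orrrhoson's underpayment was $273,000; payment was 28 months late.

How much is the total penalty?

Accrued rate: 5% × 28 = 140%, capped at 20% → 20%
Failure-to-pay penalty: 20% of $273,000 = $54,600
Penalty before surcharge: $54,600 + $4,030 = $58,630
Administrative surcharge: 30% of $58,630 = $17,589
Total penalty: $58,630 + $17,589 = $76,219
Minimum $53,110: $76,219 meets the minimum, no increase.

Penalty: $76,219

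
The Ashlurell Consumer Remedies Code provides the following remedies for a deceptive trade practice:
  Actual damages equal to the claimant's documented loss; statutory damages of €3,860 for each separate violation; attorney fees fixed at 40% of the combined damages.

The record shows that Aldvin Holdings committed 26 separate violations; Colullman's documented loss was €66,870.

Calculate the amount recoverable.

Statutory damages: 26 × €3,860 = €100,360
Combined damages: €66,870 + €100,360 = €167,230
Attorney fees: 40% of €167,230 = €66,892
Total recovery: €167,230 + €66,892 = €234,122

€234,122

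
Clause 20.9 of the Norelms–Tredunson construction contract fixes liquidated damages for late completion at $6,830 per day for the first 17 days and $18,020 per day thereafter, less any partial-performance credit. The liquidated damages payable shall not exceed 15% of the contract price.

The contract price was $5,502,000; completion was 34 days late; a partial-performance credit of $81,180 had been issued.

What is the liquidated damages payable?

$341,270

First 17 days: 17 × $6,830 = $116,110
Remaining days: (34 − 17) × $18,020 = $306,340
Accrued per-day damages: $116,110 + $306,340 = $422,450
Less partial-performance credit: $422,450 − $81,180 = $341,270
Cap: 15% of $5,502,000 = $825,300
Cap at $825,300: $341,270 is within the cap, no reduction.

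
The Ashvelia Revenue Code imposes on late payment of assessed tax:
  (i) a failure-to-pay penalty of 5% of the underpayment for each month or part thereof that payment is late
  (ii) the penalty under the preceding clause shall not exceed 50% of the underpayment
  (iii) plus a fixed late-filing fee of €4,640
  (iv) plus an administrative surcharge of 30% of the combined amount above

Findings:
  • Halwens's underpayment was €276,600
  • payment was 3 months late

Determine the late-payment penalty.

Accrued rate: 5% × 3 = 15%, capped at 50% → 15%
Failure-to-pay penalty: 15% of €276,600 = €41,490
Penalty before surcharge: €41,490 + €4,640 = €46,130
Administrative surcharge: 30% of €46,130 = €13,839
Total penalty: €46,130 + €13,839 = €59,969

€59,969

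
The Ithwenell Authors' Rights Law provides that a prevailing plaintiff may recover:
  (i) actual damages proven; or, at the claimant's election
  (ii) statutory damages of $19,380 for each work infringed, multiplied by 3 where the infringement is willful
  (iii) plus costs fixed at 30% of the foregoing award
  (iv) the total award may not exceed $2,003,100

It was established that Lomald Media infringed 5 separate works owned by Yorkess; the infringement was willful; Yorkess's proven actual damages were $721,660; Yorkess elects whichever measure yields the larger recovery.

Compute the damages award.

$938,158

Statutory damages: 5 × $19,380 = $96,900
Trebled: 3 × $96,900 = $290,700
Greater of actual damages ($721,660) or enhanced statutory damages ($290,700): $721,660
Costs: 30% of $721,660 = $216,498
Award plus costs: $721,660 + $216,498 = $938,158
Cap at $2,003,100: $938,158 is within the cap, no reduction.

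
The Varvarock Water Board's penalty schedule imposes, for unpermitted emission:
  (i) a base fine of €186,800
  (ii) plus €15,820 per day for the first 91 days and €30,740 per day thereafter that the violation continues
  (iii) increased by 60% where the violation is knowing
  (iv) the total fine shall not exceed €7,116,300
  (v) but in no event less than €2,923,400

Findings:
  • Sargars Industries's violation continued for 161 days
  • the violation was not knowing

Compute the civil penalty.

Civil penalty: €3,778,220

First 91 days: 91 × €15,820 = €1,439,620
Remaining days: (161 − 91) × €30,740 = €2,151,800
Per-day component: €1,439,620 + €2,151,800 = €3,591,420
Base plus per-day: €186,800 + €3,591,420 = €3,778,220
The violation was not knowing: no 60% increase.
Cap at €7,116,300: €3,778,220 is within the cap, no reduction.
Minimum €2,923,400: €3,778,220 meets the minimum, no increase.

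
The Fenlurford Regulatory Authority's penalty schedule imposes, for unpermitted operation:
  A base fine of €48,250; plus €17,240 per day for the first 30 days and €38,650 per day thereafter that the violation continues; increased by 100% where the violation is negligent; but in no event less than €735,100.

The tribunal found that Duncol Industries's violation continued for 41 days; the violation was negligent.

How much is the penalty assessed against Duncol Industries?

First 30 days: 30 × €17,240 = €517,200
Remaining days: (41 − 30) × €38,650 = €425,150
Per-day component: €517,200 + €425,150 = €942,350
Base plus per-day: €48,250 + €942,350 = €990,600
Enhancement: 100% of €990,600 = €990,600
Enhanced fine: €990,600 + €990,600 = €1,981,200
Minimum €735,100: €1,981,200 meets the minimum, no increase.

€1,981,200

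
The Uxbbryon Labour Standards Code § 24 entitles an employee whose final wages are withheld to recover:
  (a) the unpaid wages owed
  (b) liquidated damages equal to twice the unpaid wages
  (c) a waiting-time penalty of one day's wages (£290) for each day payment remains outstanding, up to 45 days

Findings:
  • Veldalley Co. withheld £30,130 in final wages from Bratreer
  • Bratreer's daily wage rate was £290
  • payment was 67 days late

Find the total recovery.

Doubled: 2 × £30,130 = £60,260
Penalty days: min(67, 45) = 45
Waiting-time penalty: 45 × £290 = £13,050
Total award: £30,130 + £60,260 + £13,050 = £103,440

£103,440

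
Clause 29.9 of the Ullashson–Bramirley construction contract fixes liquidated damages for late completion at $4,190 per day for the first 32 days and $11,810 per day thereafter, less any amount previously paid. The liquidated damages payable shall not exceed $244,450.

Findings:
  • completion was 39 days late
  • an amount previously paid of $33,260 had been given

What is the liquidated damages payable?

First 32 days: 32 × $4,190 = $134,080
Remaining days: (39 − 32) × $11,810 = $82,670
Accrued per-day damages: $134,080 + $82,670 = $216,750
Less amount previously paid: $216,750 − $33,260 = $183,490
Cap at $244,450: $183,490 is within the cap, no reduction.

$183,490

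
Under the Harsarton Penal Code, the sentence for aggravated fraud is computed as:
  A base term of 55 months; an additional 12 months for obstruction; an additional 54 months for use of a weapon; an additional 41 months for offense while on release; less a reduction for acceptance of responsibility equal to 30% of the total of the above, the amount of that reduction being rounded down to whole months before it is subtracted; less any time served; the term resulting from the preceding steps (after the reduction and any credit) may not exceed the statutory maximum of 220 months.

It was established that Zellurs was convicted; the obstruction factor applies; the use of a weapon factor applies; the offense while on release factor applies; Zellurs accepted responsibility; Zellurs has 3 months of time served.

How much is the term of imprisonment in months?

111 months

Obstruction enhancement: +12 months
Use of a weapon enhancement: +54 months
Offense while on release enhancement: +41 months
Adjusted term: 55 months + 12 months + 54 months + 41 months = 162 months
Acceptance of responsibility reduction: 30% of 162 months = 48 months (rounded down)
After reduction: 162 − 48 = 114 months
Less time served: 114 months − 3 months = 111 months
Cap at 220 months: 111 months is within the cap, no reduction.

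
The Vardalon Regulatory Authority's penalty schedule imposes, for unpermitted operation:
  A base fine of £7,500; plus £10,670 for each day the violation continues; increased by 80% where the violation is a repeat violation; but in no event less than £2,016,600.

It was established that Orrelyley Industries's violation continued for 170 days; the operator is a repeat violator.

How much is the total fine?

Per-day component: 170 × £10,670 = £1,813,900
Base plus per-day: £7,500 + £1,813,900 = £1,821,400
Enhancement: 80% of £1,821,400 = £1,457,120
Enhanced fine: £1,821,400 + £1,457,120 = £3,278,520
Minimum £2,016,600: £3,278,520 meets the minimum, no increase.

£3,278,520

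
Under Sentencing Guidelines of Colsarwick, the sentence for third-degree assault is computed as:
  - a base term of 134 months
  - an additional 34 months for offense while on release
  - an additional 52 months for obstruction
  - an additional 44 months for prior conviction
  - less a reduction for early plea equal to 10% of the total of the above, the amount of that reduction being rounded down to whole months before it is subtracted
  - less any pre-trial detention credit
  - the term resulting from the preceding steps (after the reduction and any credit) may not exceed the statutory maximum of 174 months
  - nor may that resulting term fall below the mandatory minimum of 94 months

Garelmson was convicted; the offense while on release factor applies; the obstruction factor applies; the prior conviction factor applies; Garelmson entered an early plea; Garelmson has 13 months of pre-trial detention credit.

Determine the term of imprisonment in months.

174 months

Offense while on release enhancement: +34 months
Obstruction enhancement: +52 months
Prior conviction enhancement: +44 months
Adjusted term: 134 months + 34 months + 52 months + 44 months = 264 months
Early plea reduction: 10% of 264 months = 26 months (rounded down)
After reduction: 264 − 26 = 238 months
Less pre-trial detention credit: 238 months − 13 months = 225 months
Cap at 174 months: 225 months exceeds the cap → 174 months
Minimum 94 months: 174 months meets the minimum, no increase.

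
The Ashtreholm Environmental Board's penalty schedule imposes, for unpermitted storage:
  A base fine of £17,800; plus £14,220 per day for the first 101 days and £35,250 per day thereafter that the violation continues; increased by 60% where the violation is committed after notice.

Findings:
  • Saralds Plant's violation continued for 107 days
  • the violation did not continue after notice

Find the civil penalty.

First 101 days: 101 × £14,220 = £1,436,220
Remaining days: (107 − 101) × £35,250 = £211,500
Per-day component: £1,436,220 + £211,500 = £1,647,720
Base plus per-day: £17,800 + £1,647,720 = £1,665,520
The violation did not continue after notice: no 60% increase.

£1,665,520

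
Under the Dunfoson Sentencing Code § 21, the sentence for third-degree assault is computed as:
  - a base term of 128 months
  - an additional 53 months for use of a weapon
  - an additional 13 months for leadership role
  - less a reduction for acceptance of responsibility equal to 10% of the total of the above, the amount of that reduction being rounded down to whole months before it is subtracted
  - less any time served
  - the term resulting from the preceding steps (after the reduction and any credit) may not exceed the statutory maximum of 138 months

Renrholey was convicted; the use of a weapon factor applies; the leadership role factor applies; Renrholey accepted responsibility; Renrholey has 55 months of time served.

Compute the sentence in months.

120 months

Use of a weapon enhancement: +53 months
Leadership role enhancement: +13 months
Adjusted term: 128 months + 53 months + 13 months = 194 months
Acceptance of responsibility reduction: 10% of 194 months = 19 months (rounded down)
After reduction: 194 − 19 = 175 months
Less time served: 175 months − 55 months = 120 months
Cap at 138 months: 120 months is within the cap, no reduction.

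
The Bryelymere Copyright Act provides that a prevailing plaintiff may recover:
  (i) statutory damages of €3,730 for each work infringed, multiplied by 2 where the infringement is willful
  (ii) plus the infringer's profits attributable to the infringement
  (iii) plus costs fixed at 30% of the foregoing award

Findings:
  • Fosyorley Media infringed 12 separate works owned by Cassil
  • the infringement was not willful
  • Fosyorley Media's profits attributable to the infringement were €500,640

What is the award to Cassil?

Statutory damages: 12 × €3,730 = €44,760
Infringement not willful: no ×2 enhancement.
Combined award: €44,760 + €500,640 = €545,400
Costs: 30% of €545,400 = €163,620
Award plus costs: €545,400 + €163,620 = €709,020

€709,020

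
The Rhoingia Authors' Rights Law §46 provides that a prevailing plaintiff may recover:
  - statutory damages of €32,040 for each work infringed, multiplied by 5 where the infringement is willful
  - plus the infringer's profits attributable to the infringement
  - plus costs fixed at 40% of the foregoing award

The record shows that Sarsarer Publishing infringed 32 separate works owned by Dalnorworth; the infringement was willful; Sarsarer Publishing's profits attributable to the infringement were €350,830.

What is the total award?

Award: €7,668,122

Statutory damages: 32 × €32,040 = €1,025,280
Multiplied by 5: 5 × €1,025,280 = €5,126,400
Combined award: €5,126,400 + €350,830 = €5,477,230
Costs: 40% of €5,477,230 = €2,190,892
Award plus costs: €5,477,230 + €2,190,892 = €7,668,122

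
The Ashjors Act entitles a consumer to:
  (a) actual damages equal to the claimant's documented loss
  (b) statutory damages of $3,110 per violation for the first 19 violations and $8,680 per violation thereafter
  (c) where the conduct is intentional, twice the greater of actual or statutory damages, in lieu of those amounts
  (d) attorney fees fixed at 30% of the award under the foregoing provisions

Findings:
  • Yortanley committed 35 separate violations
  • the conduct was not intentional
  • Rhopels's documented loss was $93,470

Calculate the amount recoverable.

$378,872

First 19 violations: 19 × $3,110 = $59,090
Remaining violations: (35 − 19) × $8,680 = $138,880
Statutory damages: $59,090 + $138,880 = $197,970
Conduct not intentional: the in-lieu enhancement does not apply.
Actual plus statutory damages: $93,470 + $197,970 = $291,440
Attorney fees: 30% of $291,440 = $87,432
Total recovery: $291,440 + $87,432 = $378,872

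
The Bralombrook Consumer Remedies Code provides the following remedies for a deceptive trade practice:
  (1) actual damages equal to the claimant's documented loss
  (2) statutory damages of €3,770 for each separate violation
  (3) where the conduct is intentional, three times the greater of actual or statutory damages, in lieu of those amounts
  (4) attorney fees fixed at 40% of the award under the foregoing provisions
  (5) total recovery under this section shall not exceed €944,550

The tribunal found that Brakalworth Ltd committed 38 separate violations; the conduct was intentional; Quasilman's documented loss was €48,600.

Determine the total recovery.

Total recovery: €601,692

Statutory damages: 38 × €3,770 = €143,260
Greater of actual damages (€48,600) or statutory damages (€143,260): €143,260
Trebled: 3 × €143,260 = €429,780
Attorney fees: 40% of €429,780 = €171,912
Total before cap: €429,780 + €171,912 = €601,692
Cap at €944,550: €601,692 is within the cap, no reduction.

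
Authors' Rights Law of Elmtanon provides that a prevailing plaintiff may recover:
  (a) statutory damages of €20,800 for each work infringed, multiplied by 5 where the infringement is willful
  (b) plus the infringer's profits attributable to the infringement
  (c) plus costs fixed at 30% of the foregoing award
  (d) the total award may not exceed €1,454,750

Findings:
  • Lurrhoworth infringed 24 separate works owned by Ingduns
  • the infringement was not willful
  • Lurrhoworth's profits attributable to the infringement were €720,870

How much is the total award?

Award: €1,454,750

Statutory damages: 24 × €20,800 = €499,200
Infringement not willful: no ×5 enhancement.
Combined award: €499,200 + €720,870 = €1,220,070
Costs: 30% of €1,220,070 = €366,021
Award plus costs: €1,220,070 + €366,021 = €1,586,091
Cap at €1,454,750: €1,586,091 exceeds the cap → €1,454,750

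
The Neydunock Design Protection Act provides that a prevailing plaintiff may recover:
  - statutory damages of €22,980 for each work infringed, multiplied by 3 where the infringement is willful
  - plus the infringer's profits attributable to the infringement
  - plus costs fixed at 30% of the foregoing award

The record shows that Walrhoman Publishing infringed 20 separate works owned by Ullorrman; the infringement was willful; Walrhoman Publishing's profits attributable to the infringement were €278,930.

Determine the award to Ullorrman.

€2,155,049

Statutory damages: 20 × €22,980 = €459,600
Trebled: 3 × €459,600 = €1,378,800
Combined award: €1,378,800 + €278,930 = €1,657,730
Costs: 30% of €1,657,730 = €497,319
Award plus costs: €1,657,730 + €497,319 = €2,155,049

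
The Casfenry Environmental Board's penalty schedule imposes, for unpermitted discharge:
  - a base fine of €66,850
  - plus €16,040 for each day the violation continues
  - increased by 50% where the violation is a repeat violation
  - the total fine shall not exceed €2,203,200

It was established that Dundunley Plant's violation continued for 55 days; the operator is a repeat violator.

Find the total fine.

Per-day component: 55 × €16,040 = €882,200
Base plus per-day: €66,850 + €882,200 = €949,050
Enhancement: 50% of €949,050 = €474,525
Enhanced fine: €949,050 + €474,525 = €1,423,575
Cap at €2,203,200: €1,423,575 is within the cap, no reduction.

€1,423,575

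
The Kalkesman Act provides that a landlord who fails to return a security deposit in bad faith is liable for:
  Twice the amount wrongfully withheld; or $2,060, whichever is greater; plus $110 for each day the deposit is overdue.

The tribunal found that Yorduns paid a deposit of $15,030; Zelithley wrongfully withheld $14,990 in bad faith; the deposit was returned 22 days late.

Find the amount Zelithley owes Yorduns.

Doubled: 2 × $14,990 = $29,980
Minimum $2,060: $29,980 meets the minimum, no increase.
Late-return penalty: 22 × $110 = $2,420
Damages plus late penalty: $29,980 + $2,420 = $32,400

$32,400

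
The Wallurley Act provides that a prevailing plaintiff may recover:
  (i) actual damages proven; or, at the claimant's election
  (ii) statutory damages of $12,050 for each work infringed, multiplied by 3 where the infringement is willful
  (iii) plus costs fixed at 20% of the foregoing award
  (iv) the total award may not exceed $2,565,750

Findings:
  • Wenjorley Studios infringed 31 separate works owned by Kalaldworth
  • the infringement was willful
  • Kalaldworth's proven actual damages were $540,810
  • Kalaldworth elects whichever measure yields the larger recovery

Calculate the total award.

Statutory damages: 31 × $12,050 = $373,550
Trebled: 3 × $373,550 = $1,120,650
Greater of actual damages ($540,810) or enhanced statutory damages ($1,120,650): $1,120,650
Costs: 20% of $1,120,650 = $224,130
Award plus costs: $1,120,650 + $224,130 = $1,344,780
Cap at $2,565,750: $1,344,780 is within the cap, no reduction.

$1,344,780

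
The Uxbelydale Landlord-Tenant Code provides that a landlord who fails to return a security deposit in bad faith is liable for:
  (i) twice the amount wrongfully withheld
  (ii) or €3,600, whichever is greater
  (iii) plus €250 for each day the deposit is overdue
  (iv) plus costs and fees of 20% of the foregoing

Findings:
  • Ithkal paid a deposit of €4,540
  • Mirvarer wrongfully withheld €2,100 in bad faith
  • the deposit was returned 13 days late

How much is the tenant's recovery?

Doubled: 2 × €2,100 = €4,200
Minimum €3,600: €4,200 meets the minimum, no increase.
Late-return penalty: 13 × €250 = €3,250
Damages plus late penalty: €4,200 + €3,250 = €7,450
Costs and fees: 20% of €7,450 = €1,490
Total recovery: €7,450 + €1,490 = €8,940

€8,940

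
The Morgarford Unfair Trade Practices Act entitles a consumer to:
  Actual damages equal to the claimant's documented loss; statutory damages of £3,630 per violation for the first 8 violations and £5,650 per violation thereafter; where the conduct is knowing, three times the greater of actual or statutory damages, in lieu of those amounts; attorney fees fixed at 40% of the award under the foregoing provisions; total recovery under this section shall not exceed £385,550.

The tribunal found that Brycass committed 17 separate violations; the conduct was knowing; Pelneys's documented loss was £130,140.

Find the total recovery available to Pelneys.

£385,550

First 8 violations: 8 × £3,630 = £29,040
Remaining violations: (17 − 8) × £5,650 = £50,850
Statutory damages: £29,040 + £50,850 = £79,890
Greater of actual damages (£130,140) or statutory damages (£79,890): £130,140
Trebled: 3 × £130,140 = £390,420
Attorney fees: 40% of £390,420 = £156,168
Total before cap: £390,420 + £156,168 = £546,588
Cap at £385,550: £546,588 exceeds the cap → £385,550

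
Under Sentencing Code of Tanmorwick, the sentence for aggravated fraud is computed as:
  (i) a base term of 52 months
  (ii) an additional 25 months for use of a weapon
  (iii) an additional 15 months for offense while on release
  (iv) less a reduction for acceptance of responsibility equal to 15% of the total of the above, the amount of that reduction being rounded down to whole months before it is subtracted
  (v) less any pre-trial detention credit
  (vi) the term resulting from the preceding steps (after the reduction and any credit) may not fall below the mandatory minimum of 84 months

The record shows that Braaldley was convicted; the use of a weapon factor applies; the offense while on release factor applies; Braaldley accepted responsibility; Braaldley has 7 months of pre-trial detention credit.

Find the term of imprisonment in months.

84 months

Use of a weapon enhancement: +25 months
Offense while on release enhancement: +15 months
Adjusted term: 52 months + 25 months + 15 months = 92 months
Acceptance of responsibility reduction: 15% of 92 months = 13 months (rounded down)
After reduction: 92 − 13 = 79 months
Less pre-trial detention credit: 79 months − 7 months = 72 months
Minimum 84 months: 72 months is below the minimum → 84 months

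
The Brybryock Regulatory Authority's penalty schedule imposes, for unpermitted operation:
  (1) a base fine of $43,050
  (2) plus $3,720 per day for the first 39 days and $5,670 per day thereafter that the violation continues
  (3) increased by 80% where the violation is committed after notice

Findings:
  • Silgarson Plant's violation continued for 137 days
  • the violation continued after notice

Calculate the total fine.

$1,338,822

First 39 days: 39 × $3,720 = $145,080
Remaining days: (137 − 39) × $5,670 = $555,660
Per-day component: $145,080 + $555,660 = $700,740
Base plus per-day: $43,050 + $700,740 = $743,790
Enhancement: 80% of $743,790 = $595,032
Enhanced fine: $743,790 + $595,032 = $1,338,822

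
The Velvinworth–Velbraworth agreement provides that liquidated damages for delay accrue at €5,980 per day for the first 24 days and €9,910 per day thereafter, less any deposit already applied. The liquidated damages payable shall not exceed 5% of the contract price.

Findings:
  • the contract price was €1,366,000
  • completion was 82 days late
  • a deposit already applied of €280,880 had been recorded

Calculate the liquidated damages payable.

First 24 days: 24 × €5,980 = €143,520
Remaining days: (82 − 24) × €9,910 = €574,780
Accrued per-day damages: €143,520 + €574,780 = €718,300
Less deposit already applied: €718,300 − €280,880 = €437,420
Cap: 5% of €1,366,000 = €68,300
Cap at €68,300: €437,420 exceeds the cap → €68,300

€68,300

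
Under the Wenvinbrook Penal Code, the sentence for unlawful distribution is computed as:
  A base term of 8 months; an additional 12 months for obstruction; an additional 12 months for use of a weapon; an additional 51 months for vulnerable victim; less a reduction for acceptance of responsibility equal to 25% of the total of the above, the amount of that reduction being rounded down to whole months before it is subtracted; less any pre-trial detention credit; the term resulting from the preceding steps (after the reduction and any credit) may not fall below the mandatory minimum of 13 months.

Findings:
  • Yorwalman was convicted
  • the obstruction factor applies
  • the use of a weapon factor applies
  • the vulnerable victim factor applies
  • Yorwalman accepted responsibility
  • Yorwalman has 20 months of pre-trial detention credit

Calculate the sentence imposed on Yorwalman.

Sentence: 43 months

Obstruction enhancement: +12 months
Use of a weapon enhancement: +12 months
Vulnerable victim enhancement: +51 months
Adjusted term: 8 months + 12 months + 12 months + 51 months = 83 months
Acceptance of responsibility reduction: 25% of 83 months = 20 months (rounded down)
After reduction: 83 − 20 = 63 months
Less pre-trial detention credit: 63 months − 20 months = 43 months
Minimum 13 months: 43 months meets the minimum, no increase.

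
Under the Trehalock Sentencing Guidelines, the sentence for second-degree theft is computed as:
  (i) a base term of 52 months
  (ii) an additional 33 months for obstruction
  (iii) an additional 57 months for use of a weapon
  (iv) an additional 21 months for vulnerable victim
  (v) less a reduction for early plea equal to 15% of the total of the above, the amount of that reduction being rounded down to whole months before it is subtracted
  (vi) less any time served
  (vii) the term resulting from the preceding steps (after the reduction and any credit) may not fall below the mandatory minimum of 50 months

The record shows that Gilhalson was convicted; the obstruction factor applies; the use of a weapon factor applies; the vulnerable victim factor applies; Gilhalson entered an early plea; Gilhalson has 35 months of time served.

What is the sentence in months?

104 months

Obstruction enhancement: +33 months
Use of a weapon enhancement: +57 months
Vulnerable victim enhancement: +21 months
Adjusted term: 52 months + 33 months + 57 months + 21 months = 163 months
Early plea reduction: 15% of 163 months = 24 months (rounded down)
After reduction: 163 − 24 = 139 months
Less time served: 139 months − 35 months = 104 months
Minimum 50 months: 104 months meets the minimum, no increase.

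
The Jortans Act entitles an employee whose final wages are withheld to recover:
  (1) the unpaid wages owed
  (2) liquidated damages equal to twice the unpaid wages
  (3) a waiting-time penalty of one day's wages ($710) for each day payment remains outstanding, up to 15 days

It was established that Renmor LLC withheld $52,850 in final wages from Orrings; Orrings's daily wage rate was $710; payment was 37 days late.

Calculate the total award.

Doubled: 2 × $52,850 = $105,700
Penalty days: min(37, 15) = 15
Waiting-time penalty: 15 × $710 = $10,650
Total award: $52,850 + $105,700 + $10,650 = $169,200

$169,200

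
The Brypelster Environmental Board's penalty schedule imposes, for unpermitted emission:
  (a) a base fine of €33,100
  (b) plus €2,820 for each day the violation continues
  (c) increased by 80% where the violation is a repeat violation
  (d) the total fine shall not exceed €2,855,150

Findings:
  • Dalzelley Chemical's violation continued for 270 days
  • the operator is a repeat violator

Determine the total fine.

€1,430,100

Per-day component: 270 × €2,820 = €761,400
Base plus per-day: €33,100 + €761,400 = €794,500
Enhancement: 80% of €794,500 = €635,600
Enhanced fine: €794,500 + €635,600 = €1,430,100
Cap at €2,855,150: €1,430,100 is within the cap, no reduction.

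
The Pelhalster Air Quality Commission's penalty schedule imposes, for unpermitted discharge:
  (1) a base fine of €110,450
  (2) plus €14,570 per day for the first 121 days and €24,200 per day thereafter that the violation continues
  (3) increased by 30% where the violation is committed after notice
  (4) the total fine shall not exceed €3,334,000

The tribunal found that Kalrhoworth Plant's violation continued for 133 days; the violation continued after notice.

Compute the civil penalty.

Civil penalty: €2,812,966

First 121 days: 121 × €14,570 = €1,762,970
Remaining days: (133 − 121) × €24,200 = €290,400
Per-day component: €1,762,970 + €290,400 = €2,053,370
Base plus per-day: €110,450 + €2,053,370 = €2,163,820
Enhancement: 30% of €2,163,820 = €649,146
Enhanced fine: €2,163,820 + €649,146 = €2,812,966
Cap at €3,334,000: €2,812,966 is within the cap, no reduction.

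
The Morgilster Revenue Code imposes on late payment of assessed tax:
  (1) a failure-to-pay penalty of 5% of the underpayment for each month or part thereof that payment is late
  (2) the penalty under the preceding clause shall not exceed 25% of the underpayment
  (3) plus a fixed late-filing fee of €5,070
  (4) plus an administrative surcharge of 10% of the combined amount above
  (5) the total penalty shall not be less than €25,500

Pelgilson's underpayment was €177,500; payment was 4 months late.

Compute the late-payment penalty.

Penalty: €44,627

Accrued rate: 5% × 4 = 20%, capped at 25% → 20%
Failure-to-pay penalty: 20% of €177,500 = €35,500
Penalty before surcharge: €35,500 + €5,070 = €40,570
Administrative surcharge: 10% of €40,570 = €4,057
Total penalty: €40,570 + €4,057 = €44,627
Minimum €25,500: €44,627 meets the minimum, no increase.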